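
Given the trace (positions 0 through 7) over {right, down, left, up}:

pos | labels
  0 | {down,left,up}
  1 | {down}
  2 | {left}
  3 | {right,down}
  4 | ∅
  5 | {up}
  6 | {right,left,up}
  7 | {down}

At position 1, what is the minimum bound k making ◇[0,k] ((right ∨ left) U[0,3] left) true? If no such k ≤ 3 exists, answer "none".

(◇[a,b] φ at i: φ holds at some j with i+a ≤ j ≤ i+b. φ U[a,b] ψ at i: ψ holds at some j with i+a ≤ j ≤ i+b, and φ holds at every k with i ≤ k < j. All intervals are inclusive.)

Scan j = 1,2,… for ((right ∨ left) U[0,3] left):
  j=1: fails
  j=2: holds
First hit at j=2, so smallest k = 2-1 = 1.

1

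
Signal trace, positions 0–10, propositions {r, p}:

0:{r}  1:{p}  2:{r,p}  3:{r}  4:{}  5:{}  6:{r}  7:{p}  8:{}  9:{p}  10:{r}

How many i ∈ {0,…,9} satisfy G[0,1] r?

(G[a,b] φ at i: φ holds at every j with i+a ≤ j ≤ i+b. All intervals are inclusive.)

Evaluate at each i in [0,9]:
  i=0: ✗ (fails at j=1)
  i=1: ✗ (fails at j=1)
  i=2: ✓ (all of [2,3])
  i=3: ✗ (fails at j=4)
  i=4: ✗ (fails at j=4)
  i=5: ✗ (fails at j=5)
  i=6: ✗ (fails at j=7)
  i=7: ✗ (fails at j=7)
  i=8: ✗ (fails at j=8)
  i=9: ✗ (fails at j=9)
Positions where it holds: {2} → 1.

1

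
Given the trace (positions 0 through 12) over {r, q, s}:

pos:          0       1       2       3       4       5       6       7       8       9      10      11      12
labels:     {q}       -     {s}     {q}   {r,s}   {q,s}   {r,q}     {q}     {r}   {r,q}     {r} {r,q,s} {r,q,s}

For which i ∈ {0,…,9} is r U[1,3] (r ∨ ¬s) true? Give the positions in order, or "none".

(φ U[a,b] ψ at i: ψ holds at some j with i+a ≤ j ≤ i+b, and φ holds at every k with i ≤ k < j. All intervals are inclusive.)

6, 8, 9

Evaluate at each i in [0,9]:
  i=0: ✗ (lhs fails at k=0 before rhs at j=1)
  i=1: ✗ (lhs fails at k=1 before rhs at j=3)
  i=2: ✗ (lhs fails at k=2 before rhs at j=3)
  i=3: ✗ (lhs fails at k=3 before rhs at j=4)
  i=4: ✗ (lhs fails at k=5 before rhs at j=6)
  i=5: ✗ (lhs fails at k=5 before rhs at j=6)
  i=6: ✓ (rhs at j=7; lhs holds on [6,6])
  i=7: ✗ (lhs fails at k=7 before rhs at j=8)
  i=8: ✓ (rhs at j=9; lhs holds on [8,8])
  i=9: ✓ (rhs at j=10; lhs holds on [9,9])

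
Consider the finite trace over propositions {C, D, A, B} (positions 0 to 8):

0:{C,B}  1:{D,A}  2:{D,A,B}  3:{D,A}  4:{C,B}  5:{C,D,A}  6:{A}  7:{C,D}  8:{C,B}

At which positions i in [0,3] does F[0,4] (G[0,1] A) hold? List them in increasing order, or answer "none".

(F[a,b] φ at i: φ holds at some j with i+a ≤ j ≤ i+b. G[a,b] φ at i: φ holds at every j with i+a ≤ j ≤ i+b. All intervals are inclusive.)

0, 1, 2, 3

Evaluate at each i in [0,3]:
  i=0: ✓ (witness j=1)
  i=1: ✓ (witness j=1)
  i=2: ✓ (witness j=2)
  i=3: ✓ (witness j=5)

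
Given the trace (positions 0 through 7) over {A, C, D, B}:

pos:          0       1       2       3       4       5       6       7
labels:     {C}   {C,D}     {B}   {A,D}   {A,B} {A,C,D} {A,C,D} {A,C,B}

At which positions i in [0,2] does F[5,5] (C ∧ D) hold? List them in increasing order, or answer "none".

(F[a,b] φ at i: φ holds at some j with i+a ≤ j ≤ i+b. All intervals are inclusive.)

0, 1

Evaluate at each i in [0,2]:
  i=0: ✓ (witness j=5)
  i=1: ✓ (witness j=6)
  i=2: ✗ (none in [7,7])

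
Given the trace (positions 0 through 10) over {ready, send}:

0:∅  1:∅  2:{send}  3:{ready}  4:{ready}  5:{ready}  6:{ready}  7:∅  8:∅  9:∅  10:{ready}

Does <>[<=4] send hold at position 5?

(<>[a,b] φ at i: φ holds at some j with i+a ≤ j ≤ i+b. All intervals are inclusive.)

Check send at each j in [5,9]:
  j=5: false
  j=6: false
  j=7: false
  j=8: false
  j=9: false
No position in the window satisfies it → formula fails.

False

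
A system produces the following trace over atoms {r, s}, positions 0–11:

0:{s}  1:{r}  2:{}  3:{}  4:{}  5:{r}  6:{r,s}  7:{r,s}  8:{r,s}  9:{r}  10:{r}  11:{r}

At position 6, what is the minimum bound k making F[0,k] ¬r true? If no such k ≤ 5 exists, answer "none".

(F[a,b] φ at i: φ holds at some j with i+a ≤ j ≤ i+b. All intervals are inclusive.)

none

Scan j = 6,7,… for ¬r:
  j=6: fails
  j=7: fails
  j=8: fails
  j=9: fails
  j=10: fails
  j=11: fails
No j in [6,11] satisfies it → none.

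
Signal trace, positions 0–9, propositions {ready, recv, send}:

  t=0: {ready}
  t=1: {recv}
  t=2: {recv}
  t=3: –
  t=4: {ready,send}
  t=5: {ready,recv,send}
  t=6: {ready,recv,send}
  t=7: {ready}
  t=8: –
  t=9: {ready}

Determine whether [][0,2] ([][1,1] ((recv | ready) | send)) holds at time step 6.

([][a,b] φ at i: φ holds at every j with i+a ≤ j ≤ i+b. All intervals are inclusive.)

Check [][1,1] ((recv | ready) | send) at every j in [6,8]:
  j=6: holds on [7,7]
  j=7: fails at 8
  j=8: holds on [9,9]
Fails at j=7 → formula fails.

Does not hold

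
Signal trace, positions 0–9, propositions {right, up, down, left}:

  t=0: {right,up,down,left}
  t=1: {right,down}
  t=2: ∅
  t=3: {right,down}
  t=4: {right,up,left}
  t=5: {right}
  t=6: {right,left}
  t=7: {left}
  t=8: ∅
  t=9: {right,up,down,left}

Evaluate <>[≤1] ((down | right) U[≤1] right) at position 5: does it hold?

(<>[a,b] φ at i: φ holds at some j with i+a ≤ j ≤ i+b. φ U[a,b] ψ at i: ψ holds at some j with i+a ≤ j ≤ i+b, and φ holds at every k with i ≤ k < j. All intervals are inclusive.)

Check ((down | right) U[≤1] right) at each j in [5,6]:
  j=5: holds
  j=6: holds
Found at j=5 → formula holds.

True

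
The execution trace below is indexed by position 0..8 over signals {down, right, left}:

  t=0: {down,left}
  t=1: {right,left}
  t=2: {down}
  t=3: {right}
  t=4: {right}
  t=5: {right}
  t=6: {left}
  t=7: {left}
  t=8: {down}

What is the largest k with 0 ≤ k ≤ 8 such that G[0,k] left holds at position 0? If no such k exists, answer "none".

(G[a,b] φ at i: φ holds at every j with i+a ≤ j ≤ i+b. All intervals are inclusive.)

1

left must hold from j=0 onward; find where it first fails.
  j=0: holds
  j=1: holds
  j=2: fails
Holds on [0,1], so largest k = 1.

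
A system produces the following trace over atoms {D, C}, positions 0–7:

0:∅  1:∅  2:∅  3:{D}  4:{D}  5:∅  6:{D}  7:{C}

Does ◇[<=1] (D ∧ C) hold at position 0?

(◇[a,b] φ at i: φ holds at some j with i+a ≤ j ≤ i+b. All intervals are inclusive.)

Does not hold

Check (D ∧ C) at each j in [0,1]:
  j=0: false
  j=1: false
No position in the window satisfies it → formula fails.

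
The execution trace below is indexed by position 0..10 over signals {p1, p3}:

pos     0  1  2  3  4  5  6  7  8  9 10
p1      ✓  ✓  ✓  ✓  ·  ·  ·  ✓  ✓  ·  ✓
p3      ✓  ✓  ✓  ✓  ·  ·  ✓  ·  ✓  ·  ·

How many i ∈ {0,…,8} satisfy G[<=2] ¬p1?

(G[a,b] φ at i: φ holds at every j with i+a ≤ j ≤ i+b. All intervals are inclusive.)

1

Evaluate at each i in [0,8]:
  i=0: ✗ (fails at j=0)
  i=1: ✗ (fails at j=1)
  i=2: ✗ (fails at j=2)
  i=3: ✗ (fails at j=3)
  i=4: ✓ (all of [4,6])
  i=5: ✗ (fails at j=7)
  i=6: ✗ (fails at j=7)
  i=7: ✗ (fails at j=7)
  i=8: ✗ (fails at j=8)
Positions where it holds: {4} → 1.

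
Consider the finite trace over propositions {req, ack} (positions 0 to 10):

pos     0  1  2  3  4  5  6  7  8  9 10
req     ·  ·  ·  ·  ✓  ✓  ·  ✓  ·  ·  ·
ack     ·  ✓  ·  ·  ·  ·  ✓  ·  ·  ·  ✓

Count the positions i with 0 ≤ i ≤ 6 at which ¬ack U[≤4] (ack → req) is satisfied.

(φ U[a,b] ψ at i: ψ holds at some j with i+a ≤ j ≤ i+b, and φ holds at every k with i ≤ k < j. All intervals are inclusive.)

Evaluate at each i in [0,6]:
  i=0: ✓ (rhs at j=0)
  i=1: ✗ (lhs fails at k=1 before rhs at j=2)
  i=2: ✓ (rhs at j=2)
  i=3: ✓ (rhs at j=3)
  i=4: ✓ (rhs at j=4)
  i=5: ✓ (rhs at j=5)
  i=6: ✗ (lhs fails at k=6 before rhs at j=7)
Positions where it holds: {0, 2, 3, 4, 5} → 5.

5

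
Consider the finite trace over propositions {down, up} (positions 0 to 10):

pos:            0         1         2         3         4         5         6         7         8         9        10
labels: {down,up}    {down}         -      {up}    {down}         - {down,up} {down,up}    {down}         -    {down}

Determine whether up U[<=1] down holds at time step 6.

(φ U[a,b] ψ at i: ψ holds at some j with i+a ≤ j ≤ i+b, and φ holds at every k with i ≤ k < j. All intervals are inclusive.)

Need some j in [6,7] with down, and up at every k in [6,j-1].
  j=6: down holds; no prefix to check → satisfied.

Yes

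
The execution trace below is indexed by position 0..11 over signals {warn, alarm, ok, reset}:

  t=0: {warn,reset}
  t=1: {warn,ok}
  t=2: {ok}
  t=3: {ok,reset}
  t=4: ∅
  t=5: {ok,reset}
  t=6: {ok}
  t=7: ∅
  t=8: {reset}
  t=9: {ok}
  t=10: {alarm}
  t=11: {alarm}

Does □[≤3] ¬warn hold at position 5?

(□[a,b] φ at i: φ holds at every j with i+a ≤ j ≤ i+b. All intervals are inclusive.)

True

Check ¬warn at every j in [5,8]:
  j=5: true
  j=6: true
  j=7: true
  j=8: true
All positions satisfy it → formula holds.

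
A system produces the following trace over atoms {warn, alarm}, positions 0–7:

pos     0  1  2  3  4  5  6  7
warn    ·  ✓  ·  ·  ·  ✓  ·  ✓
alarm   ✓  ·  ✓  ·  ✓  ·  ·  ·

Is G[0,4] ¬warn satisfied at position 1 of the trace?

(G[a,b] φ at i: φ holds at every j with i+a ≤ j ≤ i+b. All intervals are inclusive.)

False

Check ¬warn at every j in [1,5]:
  j=1: false
  j=2: true
  j=3: true
  j=4: true
  j=5: false
Fails at j=1 → formula fails.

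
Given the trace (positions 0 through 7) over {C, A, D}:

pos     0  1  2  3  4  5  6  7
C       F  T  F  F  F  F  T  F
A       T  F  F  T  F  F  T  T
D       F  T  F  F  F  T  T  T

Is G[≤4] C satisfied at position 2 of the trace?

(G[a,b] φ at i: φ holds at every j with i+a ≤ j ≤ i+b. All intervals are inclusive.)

Check C at every j in [2,6]:
  j=2: false
  j=3: false
  j=4: false
  j=5: false
  j=6: true
Fails at j=2 → formula fails.

Does not hold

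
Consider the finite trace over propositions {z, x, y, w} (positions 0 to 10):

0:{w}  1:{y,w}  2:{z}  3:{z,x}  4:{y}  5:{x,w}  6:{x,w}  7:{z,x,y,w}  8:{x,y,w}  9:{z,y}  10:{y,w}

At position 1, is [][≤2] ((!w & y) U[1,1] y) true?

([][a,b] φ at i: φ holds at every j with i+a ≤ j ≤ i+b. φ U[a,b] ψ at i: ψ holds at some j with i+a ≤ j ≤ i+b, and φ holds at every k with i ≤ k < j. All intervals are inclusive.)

Check ((!w & y) U[1,1] y) at every j in [1,3]:
  j=1: fails
  j=2: fails
  j=3: fails
Fails at j=1 → formula fails.

False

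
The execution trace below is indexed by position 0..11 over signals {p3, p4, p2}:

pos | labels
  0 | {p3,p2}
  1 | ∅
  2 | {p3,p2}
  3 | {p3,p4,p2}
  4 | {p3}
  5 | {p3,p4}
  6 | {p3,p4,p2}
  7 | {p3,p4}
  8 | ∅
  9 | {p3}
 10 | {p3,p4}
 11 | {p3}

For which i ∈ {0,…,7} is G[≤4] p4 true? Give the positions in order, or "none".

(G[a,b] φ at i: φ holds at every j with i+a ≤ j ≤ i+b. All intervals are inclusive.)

none

Evaluate at each i in [0,7]:
  i=0: ✗ (fails at j=0)
  i=1: ✗ (fails at j=1)
  i=2: ✗ (fails at j=2)
  i=3: ✗ (fails at j=4)
  i=4: ✗ (fails at j=4)
  i=5: ✗ (fails at j=8)
  i=6: ✗ (fails at j=8)
  i=7: ✗ (fails at j=8)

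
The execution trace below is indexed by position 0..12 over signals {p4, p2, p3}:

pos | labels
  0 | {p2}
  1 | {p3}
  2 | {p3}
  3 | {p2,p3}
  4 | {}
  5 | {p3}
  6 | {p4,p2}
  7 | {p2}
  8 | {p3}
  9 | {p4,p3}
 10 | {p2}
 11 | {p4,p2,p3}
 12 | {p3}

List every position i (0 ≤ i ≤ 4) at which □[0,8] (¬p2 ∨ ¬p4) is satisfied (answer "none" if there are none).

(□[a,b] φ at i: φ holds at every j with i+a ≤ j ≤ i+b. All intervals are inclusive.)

none

Evaluate at each i in [0,4]:
  i=0: ✗ (fails at j=6)
  i=1: ✗ (fails at j=6)
  i=2: ✗ (fails at j=6)
  i=3: ✗ (fails at j=6)
  i=4: ✗ (fails at j=6)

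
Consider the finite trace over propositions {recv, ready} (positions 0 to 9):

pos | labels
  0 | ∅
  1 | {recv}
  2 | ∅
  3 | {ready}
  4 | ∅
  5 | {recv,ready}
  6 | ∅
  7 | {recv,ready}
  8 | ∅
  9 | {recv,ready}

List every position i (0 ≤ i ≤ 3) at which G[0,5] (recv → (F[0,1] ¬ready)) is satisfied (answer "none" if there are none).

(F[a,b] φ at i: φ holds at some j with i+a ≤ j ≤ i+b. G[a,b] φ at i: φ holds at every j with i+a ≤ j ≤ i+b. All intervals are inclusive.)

0, 1, 2, 3

Evaluate at each i in [0,3]:
  i=0: ✓ (all of [0,5])
  i=1: ✓ (all of [1,6])
  i=2: ✓ (all of [2,7])
  i=3: ✓ (all of [3,8])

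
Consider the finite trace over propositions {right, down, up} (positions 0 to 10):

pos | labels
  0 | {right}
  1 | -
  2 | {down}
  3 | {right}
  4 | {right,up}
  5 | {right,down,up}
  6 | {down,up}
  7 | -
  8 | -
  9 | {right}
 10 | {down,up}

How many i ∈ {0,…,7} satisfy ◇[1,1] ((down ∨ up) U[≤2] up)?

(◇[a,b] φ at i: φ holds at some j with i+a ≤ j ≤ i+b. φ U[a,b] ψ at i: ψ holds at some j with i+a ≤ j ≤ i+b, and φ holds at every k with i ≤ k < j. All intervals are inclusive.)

Evaluate at each i in [0,7]:
  i=0: ✗ (none in [1,1])
  i=1: ✗ (none in [2,2])
  i=2: ✗ (none in [3,3])
  i=3: ✓ (witness j=4)
  i=4: ✓ (witness j=5)
  i=5: ✓ (witness j=6)
  i=6: ✗ (none in [7,7])
  i=7: ✗ (none in [8,8])
Positions where it holds: {3, 4, 5} → 3.

3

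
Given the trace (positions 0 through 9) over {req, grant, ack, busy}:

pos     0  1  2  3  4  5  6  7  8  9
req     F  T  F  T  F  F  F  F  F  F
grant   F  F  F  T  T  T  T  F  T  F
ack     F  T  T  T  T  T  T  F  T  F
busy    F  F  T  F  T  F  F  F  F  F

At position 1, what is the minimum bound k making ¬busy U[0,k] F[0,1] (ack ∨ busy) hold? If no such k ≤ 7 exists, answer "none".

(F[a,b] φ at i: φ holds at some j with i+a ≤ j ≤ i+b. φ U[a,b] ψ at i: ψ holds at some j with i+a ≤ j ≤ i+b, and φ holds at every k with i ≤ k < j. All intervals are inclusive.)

0

Need earliest j ≥ 1 with F[0,1] (ack ∨ busy), and ¬busy at every k in [1,j-1].
  j=1: rhs holds (empty prefix). k = 0.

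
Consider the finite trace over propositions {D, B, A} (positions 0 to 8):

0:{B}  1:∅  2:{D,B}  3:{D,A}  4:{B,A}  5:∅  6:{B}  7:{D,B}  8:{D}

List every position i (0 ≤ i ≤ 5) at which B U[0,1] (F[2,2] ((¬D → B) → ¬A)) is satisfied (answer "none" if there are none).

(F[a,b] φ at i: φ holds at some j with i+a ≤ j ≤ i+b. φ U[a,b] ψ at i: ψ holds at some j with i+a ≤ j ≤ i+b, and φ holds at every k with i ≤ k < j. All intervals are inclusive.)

Evaluate at each i in [0,5]:
  i=0: ✓ (rhs at j=0)
  i=1: ✗ (no rhs in [1,2])
  i=2: ✓ (rhs at j=3; lhs holds on [2,2])
  i=3: ✓ (rhs at j=3)
  i=4: ✓ (rhs at j=4)
  i=5: ✓ (rhs at j=5)

0, 2, 3, 4, 5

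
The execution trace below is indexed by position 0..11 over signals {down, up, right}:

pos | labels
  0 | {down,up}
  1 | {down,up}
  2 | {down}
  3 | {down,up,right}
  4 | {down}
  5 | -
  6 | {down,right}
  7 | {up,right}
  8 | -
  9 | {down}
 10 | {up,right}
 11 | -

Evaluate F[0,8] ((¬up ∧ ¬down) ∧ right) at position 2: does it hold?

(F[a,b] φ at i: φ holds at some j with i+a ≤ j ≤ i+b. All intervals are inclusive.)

Check ((¬up ∧ ¬down) ∧ right) at each j in [2,10]:
  j=2: false
  j=3: false
  j=4: false
  j=5: false
  j=6: false
  j=7: false
  j=8: false
  j=9: false
  j=10: false
No position in the window satisfies it → formula fails.

False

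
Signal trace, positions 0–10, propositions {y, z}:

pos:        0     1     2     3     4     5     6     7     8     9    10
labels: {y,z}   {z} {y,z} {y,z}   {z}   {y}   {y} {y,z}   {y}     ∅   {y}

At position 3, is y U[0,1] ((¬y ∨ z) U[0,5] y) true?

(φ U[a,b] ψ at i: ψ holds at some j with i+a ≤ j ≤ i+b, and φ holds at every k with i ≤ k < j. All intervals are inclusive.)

True

Need some j in [3,4] with ((¬y ∨ z) U[0,5] y), and y at every k in [3,j-1].
  j=3: ((¬y ∨ z) U[0,5] y) holds; no prefix to check → satisfied.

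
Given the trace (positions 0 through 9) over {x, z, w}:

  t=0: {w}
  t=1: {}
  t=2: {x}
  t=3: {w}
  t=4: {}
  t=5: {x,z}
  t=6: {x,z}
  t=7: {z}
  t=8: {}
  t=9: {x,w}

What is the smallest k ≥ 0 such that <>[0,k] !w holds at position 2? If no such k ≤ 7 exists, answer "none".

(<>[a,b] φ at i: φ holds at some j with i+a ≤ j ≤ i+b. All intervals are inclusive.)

Scan j = 2,3,… for !w:
  j=2: holds
First hit at j=2, so smallest k = 2-2 = 0.

0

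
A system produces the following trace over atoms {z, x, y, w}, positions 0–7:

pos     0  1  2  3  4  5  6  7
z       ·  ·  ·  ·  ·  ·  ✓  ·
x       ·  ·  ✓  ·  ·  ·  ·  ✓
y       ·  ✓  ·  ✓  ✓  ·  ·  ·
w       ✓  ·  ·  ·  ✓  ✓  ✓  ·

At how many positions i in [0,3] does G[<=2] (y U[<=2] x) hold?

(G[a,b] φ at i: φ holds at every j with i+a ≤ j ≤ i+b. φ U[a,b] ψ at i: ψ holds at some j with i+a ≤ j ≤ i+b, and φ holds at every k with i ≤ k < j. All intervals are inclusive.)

0

Evaluate at each i in [0,3]:
  i=0: ✗ (fails at j=0)
  i=1: ✗ (fails at j=3)
  i=2: ✗ (fails at j=3)
  i=3: ✗ (fails at j=3)
Positions where it holds: {} → 0.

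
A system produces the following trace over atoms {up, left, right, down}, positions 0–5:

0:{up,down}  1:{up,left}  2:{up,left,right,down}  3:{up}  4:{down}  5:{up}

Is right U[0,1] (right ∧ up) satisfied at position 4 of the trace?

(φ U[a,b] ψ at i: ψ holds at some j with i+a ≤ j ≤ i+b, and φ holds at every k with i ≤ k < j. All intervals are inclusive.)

Need some j in [4,5] with (right ∧ up), and right at every k in [4,j-1].
  j=4: (right ∧ up) false.
  j=5: (right ∧ up) false.
No j in the window works → until fails.

Does not hold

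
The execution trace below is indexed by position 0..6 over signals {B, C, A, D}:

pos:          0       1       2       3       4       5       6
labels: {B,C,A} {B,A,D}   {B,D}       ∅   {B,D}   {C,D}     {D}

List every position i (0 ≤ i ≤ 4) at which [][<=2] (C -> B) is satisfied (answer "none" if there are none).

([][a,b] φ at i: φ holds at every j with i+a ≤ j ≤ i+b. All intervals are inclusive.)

0, 1, 2

Evaluate at each i in [0,4]:
  i=0: ✓ (all of [0,2])
  i=1: ✓ (all of [1,3])
  i=2: ✓ (all of [2,4])
  i=3: ✗ (fails at j=5)
  i=4: ✗ (fails at j=5)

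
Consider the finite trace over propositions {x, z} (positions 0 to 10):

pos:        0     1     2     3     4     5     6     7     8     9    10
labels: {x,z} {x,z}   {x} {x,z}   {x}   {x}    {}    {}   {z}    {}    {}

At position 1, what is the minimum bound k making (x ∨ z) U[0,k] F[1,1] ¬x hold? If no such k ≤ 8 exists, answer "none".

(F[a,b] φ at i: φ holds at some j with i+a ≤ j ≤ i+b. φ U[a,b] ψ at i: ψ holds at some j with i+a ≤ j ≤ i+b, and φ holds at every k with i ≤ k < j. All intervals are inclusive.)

Need earliest j ≥ 1 with F[1,1] ¬x, and (x ∨ z) at every k in [1,j-1].
  j=1: rhs fails.
  j=2: rhs fails.
  j=3: rhs fails.
  j=4: rhs fails.
  j=5: rhs holds; lhs holds on [1,4]. k = 4.

4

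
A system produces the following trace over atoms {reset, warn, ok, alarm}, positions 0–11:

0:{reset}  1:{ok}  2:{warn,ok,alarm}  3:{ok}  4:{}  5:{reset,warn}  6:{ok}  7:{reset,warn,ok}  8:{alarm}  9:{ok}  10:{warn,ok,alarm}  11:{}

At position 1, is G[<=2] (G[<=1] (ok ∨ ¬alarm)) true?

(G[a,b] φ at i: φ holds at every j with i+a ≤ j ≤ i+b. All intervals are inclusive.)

Check G[<=1] (ok ∨ ¬alarm) at every j in [1,3]:
  j=1: holds on [1,2]
  j=2: holds on [2,3]
  j=3: holds on [3,4]
All positions satisfy it → formula holds.

Yes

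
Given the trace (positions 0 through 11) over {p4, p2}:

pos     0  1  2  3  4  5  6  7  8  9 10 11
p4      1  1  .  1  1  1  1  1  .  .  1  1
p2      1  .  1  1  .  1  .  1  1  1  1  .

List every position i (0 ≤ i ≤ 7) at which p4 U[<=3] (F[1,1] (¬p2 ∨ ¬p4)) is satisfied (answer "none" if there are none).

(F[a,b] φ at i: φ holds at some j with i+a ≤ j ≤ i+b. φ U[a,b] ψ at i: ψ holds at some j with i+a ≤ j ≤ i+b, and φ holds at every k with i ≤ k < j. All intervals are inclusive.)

0, 1, 3, 4, 5, 6, 7

Evaluate at each i in [0,7]:
  i=0: ✓ (rhs at j=0)
  i=1: ✓ (rhs at j=1)
  i=2: ✗ (lhs fails at k=2 before rhs at j=3)
  i=3: ✓ (rhs at j=3)
  i=4: ✓ (rhs at j=5; lhs holds on [4,4])
  i=5: ✓ (rhs at j=5)
  i=6: ✓ (rhs at j=7; lhs holds on [6,6])
  i=7: ✓ (rhs at j=7)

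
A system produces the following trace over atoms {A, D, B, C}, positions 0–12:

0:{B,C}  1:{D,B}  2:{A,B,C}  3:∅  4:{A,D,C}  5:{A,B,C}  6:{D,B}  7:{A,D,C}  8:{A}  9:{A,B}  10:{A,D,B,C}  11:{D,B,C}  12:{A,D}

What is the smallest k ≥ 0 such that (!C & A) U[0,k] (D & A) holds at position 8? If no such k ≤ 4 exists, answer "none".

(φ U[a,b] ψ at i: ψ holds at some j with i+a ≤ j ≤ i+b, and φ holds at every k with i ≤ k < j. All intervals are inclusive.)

2

Need earliest j ≥ 8 with (D & A), and (!C & A) at every k in [8,j-1].
  j=8: rhs fails.
  j=9: rhs fails.
  j=10: rhs holds; lhs holds on [8,9]. k = 2.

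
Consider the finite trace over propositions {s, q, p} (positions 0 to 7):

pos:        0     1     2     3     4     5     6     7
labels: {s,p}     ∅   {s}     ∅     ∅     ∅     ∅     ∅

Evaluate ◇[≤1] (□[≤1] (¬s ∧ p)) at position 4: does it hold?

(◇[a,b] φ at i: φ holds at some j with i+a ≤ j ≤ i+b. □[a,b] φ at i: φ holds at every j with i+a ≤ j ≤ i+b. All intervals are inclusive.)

Check □[≤1] (¬s ∧ p) at each j in [4,5]:
  j=4: fails at 4
  j=5: fails at 5
No position in the window satisfies it → formula fails.

False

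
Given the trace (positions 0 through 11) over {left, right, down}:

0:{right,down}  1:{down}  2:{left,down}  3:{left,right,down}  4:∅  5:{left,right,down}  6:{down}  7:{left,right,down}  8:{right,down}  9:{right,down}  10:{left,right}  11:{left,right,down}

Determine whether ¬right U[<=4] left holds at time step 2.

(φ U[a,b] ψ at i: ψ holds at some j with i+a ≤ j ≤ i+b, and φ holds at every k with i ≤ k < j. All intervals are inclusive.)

True

Need some j in [2,6] with left, and ¬right at every k in [2,j-1].
  j=2: left holds; no prefix to check → satisfied.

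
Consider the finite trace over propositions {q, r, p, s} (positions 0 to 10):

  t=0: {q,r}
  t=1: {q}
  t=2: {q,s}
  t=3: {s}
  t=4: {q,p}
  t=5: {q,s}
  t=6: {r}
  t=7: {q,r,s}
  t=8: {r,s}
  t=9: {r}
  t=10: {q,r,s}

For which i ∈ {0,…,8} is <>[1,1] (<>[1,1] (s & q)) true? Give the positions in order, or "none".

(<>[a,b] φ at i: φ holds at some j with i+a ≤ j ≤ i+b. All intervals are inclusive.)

Evaluate at each i in [0,8]:
  i=0: ✓ (witness j=1)
  i=1: ✗ (none in [2,2])
  i=2: ✗ (none in [3,3])
  i=3: ✓ (witness j=4)
  i=4: ✗ (none in [5,5])
  i=5: ✓ (witness j=6)
  i=6: ✗ (none in [7,7])
  i=7: ✗ (none in [8,8])
  i=8: ✓ (witness j=9)

0, 3, 5, 8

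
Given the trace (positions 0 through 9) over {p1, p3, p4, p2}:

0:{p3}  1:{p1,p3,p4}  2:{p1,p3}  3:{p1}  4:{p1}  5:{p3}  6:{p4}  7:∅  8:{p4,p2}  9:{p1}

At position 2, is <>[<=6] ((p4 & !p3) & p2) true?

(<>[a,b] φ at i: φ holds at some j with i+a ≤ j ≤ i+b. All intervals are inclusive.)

Holds

Check ((p4 & !p3) & p2) at each j in [2,8]:
  j=2: false
  j=3: false
  j=4: false
  j=5: false
  j=6: false
  j=7: false
  j=8: true
Found at j=8 → formula holds.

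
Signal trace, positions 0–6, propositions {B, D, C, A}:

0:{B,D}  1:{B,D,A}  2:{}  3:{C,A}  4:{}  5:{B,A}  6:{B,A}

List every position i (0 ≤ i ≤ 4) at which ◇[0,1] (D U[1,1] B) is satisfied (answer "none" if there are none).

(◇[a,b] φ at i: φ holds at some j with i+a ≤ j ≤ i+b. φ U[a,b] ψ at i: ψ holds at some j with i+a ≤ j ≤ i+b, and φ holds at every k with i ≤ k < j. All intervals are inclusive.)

Evaluate at each i in [0,4]:
  i=0: ✓ (witness j=0)
  i=1: ✗ (none in [1,2])
  i=2: ✗ (none in [2,3])
  i=3: ✗ (none in [3,4])
  i=4: ✗ (none in [4,5])

0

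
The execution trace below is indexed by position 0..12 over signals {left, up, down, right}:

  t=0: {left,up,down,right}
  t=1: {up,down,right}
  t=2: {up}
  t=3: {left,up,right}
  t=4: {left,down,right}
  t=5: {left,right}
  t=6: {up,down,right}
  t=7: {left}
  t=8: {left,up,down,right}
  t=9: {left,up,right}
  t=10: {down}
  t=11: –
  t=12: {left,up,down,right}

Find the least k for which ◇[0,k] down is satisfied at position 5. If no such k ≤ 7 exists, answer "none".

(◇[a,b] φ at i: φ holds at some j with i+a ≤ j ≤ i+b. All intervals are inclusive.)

1

Scan j = 5,6,… for down:
  j=5: fails
  j=6: holds
First hit at j=6, so smallest k = 6-5 = 1.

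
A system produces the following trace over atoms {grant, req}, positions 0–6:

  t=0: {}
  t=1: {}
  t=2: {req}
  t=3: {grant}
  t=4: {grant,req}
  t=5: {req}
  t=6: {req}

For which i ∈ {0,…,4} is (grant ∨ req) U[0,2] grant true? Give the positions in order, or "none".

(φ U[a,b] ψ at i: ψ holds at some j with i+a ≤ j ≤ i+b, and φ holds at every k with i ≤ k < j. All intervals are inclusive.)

Evaluate at each i in [0,4]:
  i=0: ✗ (no rhs in [0,2])
  i=1: ✗ (lhs fails at k=1 before rhs at j=3)
  i=2: ✓ (rhs at j=3; lhs holds on [2,2])
  i=3: ✓ (rhs at j=3)
  i=4: ✓ (rhs at j=4)

2, 3, 4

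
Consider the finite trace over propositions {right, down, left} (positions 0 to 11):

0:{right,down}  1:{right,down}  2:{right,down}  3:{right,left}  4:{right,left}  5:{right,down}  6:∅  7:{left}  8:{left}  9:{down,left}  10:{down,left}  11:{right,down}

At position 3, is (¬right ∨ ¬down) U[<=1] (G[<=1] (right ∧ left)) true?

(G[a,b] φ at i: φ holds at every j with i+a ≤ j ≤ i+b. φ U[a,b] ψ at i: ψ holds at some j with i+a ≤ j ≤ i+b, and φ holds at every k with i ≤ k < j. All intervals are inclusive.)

Need some j in [3,4] with G[<=1] (right ∧ left), and (¬right ∨ ¬down) at every k in [3,j-1].
  j=3: G[<=1] (right ∧ left) holds; no prefix to check → satisfied.

Yes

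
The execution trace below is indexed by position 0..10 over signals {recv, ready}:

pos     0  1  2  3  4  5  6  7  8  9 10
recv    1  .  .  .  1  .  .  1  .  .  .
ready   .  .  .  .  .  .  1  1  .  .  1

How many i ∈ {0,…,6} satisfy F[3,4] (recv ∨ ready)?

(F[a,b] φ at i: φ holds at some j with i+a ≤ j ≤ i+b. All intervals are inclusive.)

Evaluate at each i in [0,6]:
  i=0: ✓ (witness j=4)
  i=1: ✓ (witness j=4)
  i=2: ✓ (witness j=6)
  i=3: ✓ (witness j=6)
  i=4: ✓ (witness j=7)
  i=5: ✗ (none in [8,9])
  i=6: ✓ (witness j=10)
Positions where it holds: {0, 1, 2, 3, 4, 6} → 6.

6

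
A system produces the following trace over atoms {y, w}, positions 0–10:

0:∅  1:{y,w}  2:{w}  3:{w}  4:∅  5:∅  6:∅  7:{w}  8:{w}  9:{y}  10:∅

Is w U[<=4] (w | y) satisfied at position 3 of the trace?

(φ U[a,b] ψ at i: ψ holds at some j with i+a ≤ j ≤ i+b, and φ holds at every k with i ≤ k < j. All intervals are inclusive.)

Need some j in [3,7] with (w | y), and w at every k in [3,j-1].
  j=3: (w | y) holds; no prefix to check → satisfied.

Yes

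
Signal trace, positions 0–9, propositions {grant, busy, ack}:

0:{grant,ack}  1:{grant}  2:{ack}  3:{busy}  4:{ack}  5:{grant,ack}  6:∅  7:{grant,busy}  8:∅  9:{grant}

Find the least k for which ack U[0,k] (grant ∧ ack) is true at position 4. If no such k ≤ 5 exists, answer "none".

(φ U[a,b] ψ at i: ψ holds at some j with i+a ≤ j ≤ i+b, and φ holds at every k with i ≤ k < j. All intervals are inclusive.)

Need earliest j ≥ 4 with (grant ∧ ack), and ack at every k in [4,j-1].
  j=4: rhs fails.
  j=5: rhs holds; lhs holds on [4,4]. k = 1.

1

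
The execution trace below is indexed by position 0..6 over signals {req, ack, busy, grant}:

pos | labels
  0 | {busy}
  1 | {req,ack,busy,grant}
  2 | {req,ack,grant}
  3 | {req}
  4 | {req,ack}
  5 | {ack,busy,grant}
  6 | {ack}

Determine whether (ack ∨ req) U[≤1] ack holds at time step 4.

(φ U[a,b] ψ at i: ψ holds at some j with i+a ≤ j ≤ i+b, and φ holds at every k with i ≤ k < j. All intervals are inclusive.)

Yes

Need some j in [4,5] with ack, and (ack ∨ req) at every k in [4,j-1].
  j=4: ack holds; no prefix to check → satisfied.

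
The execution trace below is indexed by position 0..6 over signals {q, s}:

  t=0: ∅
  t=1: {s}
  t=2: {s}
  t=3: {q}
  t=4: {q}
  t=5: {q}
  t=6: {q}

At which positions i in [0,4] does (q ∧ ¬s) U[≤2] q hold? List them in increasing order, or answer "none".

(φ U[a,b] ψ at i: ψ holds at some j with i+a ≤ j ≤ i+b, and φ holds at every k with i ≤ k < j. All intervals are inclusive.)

Evaluate at each i in [0,4]:
  i=0: ✗ (no rhs in [0,2])
  i=1: ✗ (lhs fails at k=1 before rhs at j=3)
  i=2: ✗ (lhs fails at k=2 before rhs at j=3)
  i=3: ✓ (rhs at j=3)
  i=4: ✓ (rhs at j=4)

3, 4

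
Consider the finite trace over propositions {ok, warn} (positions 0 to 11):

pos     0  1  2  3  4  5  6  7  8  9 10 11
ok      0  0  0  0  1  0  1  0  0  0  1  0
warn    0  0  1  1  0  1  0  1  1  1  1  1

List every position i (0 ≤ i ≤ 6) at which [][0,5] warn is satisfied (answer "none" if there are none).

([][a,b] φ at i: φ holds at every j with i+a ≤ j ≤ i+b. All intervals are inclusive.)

none

Evaluate at each i in [0,6]:
  i=0: ✗ (fails at j=0)
  i=1: ✗ (fails at j=1)
  i=2: ✗ (fails at j=4)
  i=3: ✗ (fails at j=4)
  i=4: ✗ (fails at j=4)
  i=5: ✗ (fails at j=6)
  i=6: ✗ (fails at j=6)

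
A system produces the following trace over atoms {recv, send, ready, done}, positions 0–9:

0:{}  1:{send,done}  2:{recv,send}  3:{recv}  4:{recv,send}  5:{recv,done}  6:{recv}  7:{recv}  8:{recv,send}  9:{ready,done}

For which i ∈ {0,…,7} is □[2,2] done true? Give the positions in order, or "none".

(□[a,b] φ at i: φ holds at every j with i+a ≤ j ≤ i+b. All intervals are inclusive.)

Evaluate at each i in [0,7]:
  i=0: ✗ (fails at j=2)
  i=1: ✗ (fails at j=3)
  i=2: ✗ (fails at j=4)
  i=3: ✓ (all of [5,5])
  i=4: ✗ (fails at j=6)
  i=5: ✗ (fails at j=7)
  i=6: ✗ (fails at j=8)
  i=7: ✓ (all of [9,9])

3, 7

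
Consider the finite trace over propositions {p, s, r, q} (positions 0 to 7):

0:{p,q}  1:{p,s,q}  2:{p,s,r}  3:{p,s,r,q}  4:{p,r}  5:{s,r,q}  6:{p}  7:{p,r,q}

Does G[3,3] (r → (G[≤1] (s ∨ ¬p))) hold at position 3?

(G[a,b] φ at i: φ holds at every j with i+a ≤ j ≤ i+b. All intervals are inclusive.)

True

Check (r → (G[≤1] (s ∨ ¬p))) at every j in [6,6]:
  j=6: antecedent false → ✓
All positions satisfy it → formula holds.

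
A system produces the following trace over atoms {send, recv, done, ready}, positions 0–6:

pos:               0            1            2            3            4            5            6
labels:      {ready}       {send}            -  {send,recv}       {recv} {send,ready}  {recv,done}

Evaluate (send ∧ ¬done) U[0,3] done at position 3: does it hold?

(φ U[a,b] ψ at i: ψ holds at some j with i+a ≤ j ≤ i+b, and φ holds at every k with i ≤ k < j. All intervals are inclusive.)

Need some j in [3,6] with done, and (send ∧ ¬done) at every k in [3,j-1].
  j=3: done false.
  j=4: done false.
  j=5: done false.
  j=6: done holds, but (send ∧ ¬done) fails at k=4 → not this j.
No j in the window works → until fails.

No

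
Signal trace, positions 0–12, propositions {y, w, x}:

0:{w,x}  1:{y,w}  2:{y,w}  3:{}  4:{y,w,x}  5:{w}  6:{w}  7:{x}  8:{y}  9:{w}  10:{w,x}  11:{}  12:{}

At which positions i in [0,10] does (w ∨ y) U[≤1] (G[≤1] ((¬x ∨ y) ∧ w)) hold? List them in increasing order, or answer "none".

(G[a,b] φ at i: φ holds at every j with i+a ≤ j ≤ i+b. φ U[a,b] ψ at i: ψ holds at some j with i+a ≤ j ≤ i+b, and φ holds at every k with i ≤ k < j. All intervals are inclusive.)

Evaluate at each i in [0,10]:
  i=0: ✓ (rhs at j=1; lhs holds on [0,0])
  i=1: ✓ (rhs at j=1)
  i=2: ✗ (no rhs in [2,3])
  i=3: ✗ (lhs fails at k=3 before rhs at j=4)
  i=4: ✓ (rhs at j=4)
  i=5: ✓ (rhs at j=5)
  i=6: ✗ (no rhs in [6,7])
  i=7: ✗ (no rhs in [7,8])
  i=8: ✗ (no rhs in [8,9])
  i=9: ✗ (no rhs in [9,10])
  i=10: ✗ (no rhs in [10,11])

0, 1, 4, 5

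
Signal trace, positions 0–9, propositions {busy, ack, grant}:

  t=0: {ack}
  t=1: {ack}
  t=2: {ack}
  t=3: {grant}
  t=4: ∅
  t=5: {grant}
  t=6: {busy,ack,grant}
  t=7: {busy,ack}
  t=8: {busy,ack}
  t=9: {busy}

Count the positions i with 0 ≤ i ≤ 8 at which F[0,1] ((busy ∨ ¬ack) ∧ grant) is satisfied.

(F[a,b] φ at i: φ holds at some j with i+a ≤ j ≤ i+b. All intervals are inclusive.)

5

Evaluate at each i in [0,8]:
  i=0: ✗ (none in [0,1])
  i=1: ✗ (none in [1,2])
  i=2: ✓ (witness j=3)
  i=3: ✓ (witness j=3)
  i=4: ✓ (witness j=5)
  i=5: ✓ (witness j=5)
  i=6: ✓ (witness j=6)
  i=7: ✗ (none in [7,8])
  i=8: ✗ (none in [8,9])
Positions where it holds: {2, 3, 4, 5, 6} → 5.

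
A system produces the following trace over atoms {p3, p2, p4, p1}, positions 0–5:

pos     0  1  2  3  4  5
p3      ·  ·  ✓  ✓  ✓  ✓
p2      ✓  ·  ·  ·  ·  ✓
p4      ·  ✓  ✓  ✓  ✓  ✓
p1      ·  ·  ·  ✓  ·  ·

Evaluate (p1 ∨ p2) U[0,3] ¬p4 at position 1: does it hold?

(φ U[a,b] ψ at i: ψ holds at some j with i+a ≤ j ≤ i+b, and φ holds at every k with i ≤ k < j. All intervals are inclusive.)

Does not hold

Need some j in [1,4] with ¬p4, and (p1 ∨ p2) at every k in [1,j-1].
  j=1: ¬p4 false.
  j=2: ¬p4 false.
  j=3: ¬p4 false.
  j=4: ¬p4 false.
No j in the window works → until fails.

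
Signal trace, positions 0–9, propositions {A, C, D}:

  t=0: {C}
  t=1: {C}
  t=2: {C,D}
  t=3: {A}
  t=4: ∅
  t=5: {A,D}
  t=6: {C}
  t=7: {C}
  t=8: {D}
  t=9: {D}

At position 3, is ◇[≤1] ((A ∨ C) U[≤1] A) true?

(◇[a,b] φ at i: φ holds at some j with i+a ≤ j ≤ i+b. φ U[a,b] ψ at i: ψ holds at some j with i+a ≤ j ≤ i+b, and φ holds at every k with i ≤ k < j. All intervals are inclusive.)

Holds

Check ((A ∨ C) U[≤1] A) at each j in [3,4]:
  j=3: holds
  j=4: fails
Found at j=3 → formula holds.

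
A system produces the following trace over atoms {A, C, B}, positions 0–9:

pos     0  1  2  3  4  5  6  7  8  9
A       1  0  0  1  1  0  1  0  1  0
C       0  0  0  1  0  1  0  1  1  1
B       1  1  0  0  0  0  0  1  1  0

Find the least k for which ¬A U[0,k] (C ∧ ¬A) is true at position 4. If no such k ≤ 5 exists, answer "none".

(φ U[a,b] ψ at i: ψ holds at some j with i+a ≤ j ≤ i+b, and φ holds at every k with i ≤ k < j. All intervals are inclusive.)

none

Need earliest j ≥ 4 with (C ∧ ¬A), and ¬A at every k in [4,j-1].
  j=4: rhs fails.
  j=5: rhs holds but lhs fails at k=4.
  j=6: rhs fails.
  j=7: rhs holds but lhs fails at k=4.
  j=8: rhs fails.
  j=9: rhs holds but lhs fails at k=4.
No witness within the range → none.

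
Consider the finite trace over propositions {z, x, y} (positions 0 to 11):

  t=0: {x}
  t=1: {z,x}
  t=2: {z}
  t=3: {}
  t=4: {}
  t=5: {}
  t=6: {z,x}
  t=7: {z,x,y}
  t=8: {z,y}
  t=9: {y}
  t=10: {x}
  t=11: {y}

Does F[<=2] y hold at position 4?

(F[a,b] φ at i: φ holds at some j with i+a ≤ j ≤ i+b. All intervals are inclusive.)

Does not hold

Check y at each j in [4,6]:
  j=4: false
  j=5: false
  j=6: false
No position in the window satisfies it → formula fails.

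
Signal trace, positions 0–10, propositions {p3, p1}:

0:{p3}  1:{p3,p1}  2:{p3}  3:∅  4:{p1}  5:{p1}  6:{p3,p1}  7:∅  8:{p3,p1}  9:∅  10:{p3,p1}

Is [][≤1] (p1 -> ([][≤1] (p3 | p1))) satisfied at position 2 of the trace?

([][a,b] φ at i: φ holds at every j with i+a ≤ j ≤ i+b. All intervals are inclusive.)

Holds

Check (p1 -> ([][≤1] (p3 | p1))) at every j in [2,3]:
  j=2: antecedent false → ✓
  j=3: antecedent false → ✓
All positions satisfy it → formula holds.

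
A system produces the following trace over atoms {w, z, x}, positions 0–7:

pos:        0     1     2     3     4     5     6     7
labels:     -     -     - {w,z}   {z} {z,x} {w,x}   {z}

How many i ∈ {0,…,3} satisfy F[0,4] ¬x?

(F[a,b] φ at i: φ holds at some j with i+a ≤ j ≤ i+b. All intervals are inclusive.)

Evaluate at each i in [0,3]:
  i=0: ✓ (witness j=0)
  i=1: ✓ (witness j=1)
  i=2: ✓ (witness j=2)
  i=3: ✓ (witness j=3)
Positions where it holds: {0, 1, 2, 3} → 4.

4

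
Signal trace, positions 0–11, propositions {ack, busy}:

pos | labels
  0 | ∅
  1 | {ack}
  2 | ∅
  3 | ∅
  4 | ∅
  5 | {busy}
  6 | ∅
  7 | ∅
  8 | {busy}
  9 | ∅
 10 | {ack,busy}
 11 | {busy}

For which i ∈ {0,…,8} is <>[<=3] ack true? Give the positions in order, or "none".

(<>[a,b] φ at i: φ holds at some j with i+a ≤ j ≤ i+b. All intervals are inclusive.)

Evaluate at each i in [0,8]:
  i=0: ✓ (witness j=1)
  i=1: ✓ (witness j=1)
  i=2: ✗ (none in [2,5])
  i=3: ✗ (none in [3,6])
  i=4: ✗ (none in [4,7])
  i=5: ✗ (none in [5,8])
  i=6: ✗ (none in [6,9])
  i=7: ✓ (witness j=10)
  i=8: ✓ (witness j=10)

0, 1, 7, 8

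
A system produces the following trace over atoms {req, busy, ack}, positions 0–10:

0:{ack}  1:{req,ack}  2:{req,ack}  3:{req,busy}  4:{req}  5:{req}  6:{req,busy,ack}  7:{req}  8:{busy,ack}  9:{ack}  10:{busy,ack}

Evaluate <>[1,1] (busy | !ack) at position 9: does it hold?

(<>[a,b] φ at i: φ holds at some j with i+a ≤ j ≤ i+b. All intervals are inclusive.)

Check (busy | !ack) at each j in [10,10]:
  j=10: true
Found at j=10 → formula holds.

Yes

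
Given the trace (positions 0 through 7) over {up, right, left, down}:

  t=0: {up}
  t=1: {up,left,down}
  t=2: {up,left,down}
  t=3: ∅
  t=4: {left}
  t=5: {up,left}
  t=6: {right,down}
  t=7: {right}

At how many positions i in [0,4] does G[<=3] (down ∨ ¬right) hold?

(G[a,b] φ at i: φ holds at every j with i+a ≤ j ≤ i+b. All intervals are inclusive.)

4

Evaluate at each i in [0,4]:
  i=0: ✓ (all of [0,3])
  i=1: ✓ (all of [1,4])
  i=2: ✓ (all of [2,5])
  i=3: ✓ (all of [3,6])
  i=4: ✗ (fails at j=7)
Positions where it holds: {0, 1, 2, 3} → 4.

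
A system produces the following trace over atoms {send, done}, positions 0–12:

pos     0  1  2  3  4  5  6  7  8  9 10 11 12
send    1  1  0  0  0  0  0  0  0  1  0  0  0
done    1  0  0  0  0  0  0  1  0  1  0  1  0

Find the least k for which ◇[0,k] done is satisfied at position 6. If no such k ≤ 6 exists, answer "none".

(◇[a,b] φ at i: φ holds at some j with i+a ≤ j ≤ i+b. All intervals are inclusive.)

Scan j = 6,7,… for done:
  j=6: fails
  j=7: holds
First hit at j=7, so smallest k = 7-6 = 1.

1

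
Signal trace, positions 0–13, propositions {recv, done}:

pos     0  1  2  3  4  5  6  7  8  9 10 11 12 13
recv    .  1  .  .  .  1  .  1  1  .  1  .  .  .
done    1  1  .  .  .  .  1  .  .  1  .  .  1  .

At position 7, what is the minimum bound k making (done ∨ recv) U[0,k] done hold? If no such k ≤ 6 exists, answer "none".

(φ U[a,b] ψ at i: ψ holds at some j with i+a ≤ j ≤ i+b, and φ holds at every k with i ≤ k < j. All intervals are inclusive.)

Need earliest j ≥ 7 with done, and (done ∨ recv) at every k in [7,j-1].
  j=7: rhs fails.
  j=8: rhs fails.
  j=9: rhs holds; lhs holds on [7,8]. k = 2.

2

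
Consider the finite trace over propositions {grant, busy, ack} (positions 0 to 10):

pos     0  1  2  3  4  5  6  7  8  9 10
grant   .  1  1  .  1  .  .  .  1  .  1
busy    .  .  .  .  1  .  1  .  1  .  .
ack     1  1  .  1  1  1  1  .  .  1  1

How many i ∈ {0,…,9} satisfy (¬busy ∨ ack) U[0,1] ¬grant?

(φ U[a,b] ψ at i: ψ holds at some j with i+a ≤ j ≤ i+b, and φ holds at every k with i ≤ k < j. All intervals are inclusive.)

Evaluate at each i in [0,9]:
  i=0: ✓ (rhs at j=0)
  i=1: ✗ (no rhs in [1,2])
  i=2: ✓ (rhs at j=3; lhs holds on [2,2])
  i=3: ✓ (rhs at j=3)
  i=4: ✓ (rhs at j=5; lhs holds on [4,4])
  i=5: ✓ (rhs at j=5)
  i=6: ✓ (rhs at j=6)
  i=7: ✓ (rhs at j=7)
  i=8: ✗ (lhs fails at k=8 before rhs at j=9)
  i=9: ✓ (rhs at j=9)
Positions where it holds: {0, 2, 3, 4, 5, 6, 7, 9} → 8.

8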